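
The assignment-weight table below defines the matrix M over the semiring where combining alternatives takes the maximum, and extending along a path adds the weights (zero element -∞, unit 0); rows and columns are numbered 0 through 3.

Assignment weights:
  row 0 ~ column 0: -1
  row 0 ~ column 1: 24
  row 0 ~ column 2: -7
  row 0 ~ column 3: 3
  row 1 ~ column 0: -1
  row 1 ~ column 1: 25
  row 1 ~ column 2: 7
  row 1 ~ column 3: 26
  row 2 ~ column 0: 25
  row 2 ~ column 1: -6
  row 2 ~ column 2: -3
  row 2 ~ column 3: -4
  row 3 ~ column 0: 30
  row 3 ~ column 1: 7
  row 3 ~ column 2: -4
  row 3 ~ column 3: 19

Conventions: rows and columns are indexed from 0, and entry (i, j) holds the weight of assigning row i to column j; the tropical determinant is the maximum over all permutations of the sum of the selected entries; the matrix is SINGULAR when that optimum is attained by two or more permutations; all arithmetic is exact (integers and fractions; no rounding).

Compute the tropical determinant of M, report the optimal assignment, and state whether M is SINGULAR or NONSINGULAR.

σ = (0, 1, 2, 3): (-1) + 25 + (-3) + 19 = 40
σ = (0, 1, 3, 2): (-1) + 25 + (-4) + (-4) = 16
σ = (0, 2, 1, 3): (-1) + 7 + (-6) + 19 = 19
σ = (0, 2, 3, 1): (-1) + 7 + (-4) + 7 = 9
σ = (0, 3, 1, 2): (-1) + 26 + (-6) + (-4) = 15
σ = (0, 3, 2, 1): (-1) + 26 + (-3) + 7 = 29
σ = (1, 0, 2, 3): 24 + (-1) + (-3) + 19 = 39
σ = (1, 0, 3, 2): 24 + (-1) + (-4) + (-4) = 15
σ = (1, 2, 0, 3): 24 + 7 + 25 + 19 = 75
σ = (1, 2, 3, 0): 24 + 7 + (-4) + 30 = 57
σ = (1, 3, 0, 2): 24 + 26 + 25 + (-4) = 71
σ = (1, 3, 2, 0): 24 + 26 + (-3) + 30 = 77
σ = (2, 0, 1, 3): (-7) + (-1) + (-6) + 19 = 5
σ = (2, 0, 3, 1): (-7) + (-1) + (-4) + 7 = -5
σ = (2, 1, 0, 3): (-7) + 25 + 25 + 19 = 62
σ = (2, 1, 3, 0): (-7) + 25 + (-4) + 30 = 44
σ = (2, 3, 0, 1): (-7) + 26 + 25 + 7 = 51
σ = (2, 3, 1, 0): (-7) + 26 + (-6) + 30 = 43
σ = (3, 0, 1, 2): 3 + (-1) + (-6) + (-4) = -8
σ = (3, 0, 2, 1): 3 + (-1) + (-3) + 7 = 6
σ = (3, 1, 0, 2): 3 + 25 + 25 + (-4) = 49
σ = (3, 1, 2, 0): 3 + 25 + (-3) + 30 = 55
σ = (3, 2, 0, 1): 3 + 7 + 25 + 7 = 42
σ = (3, 2, 1, 0): 3 + 7 + (-6) + 30 = 34
Optimal value attained by: σ = (1, 3, 2, 0).
Answer: det⊕(M) = 77; verdict: NONSINGULAR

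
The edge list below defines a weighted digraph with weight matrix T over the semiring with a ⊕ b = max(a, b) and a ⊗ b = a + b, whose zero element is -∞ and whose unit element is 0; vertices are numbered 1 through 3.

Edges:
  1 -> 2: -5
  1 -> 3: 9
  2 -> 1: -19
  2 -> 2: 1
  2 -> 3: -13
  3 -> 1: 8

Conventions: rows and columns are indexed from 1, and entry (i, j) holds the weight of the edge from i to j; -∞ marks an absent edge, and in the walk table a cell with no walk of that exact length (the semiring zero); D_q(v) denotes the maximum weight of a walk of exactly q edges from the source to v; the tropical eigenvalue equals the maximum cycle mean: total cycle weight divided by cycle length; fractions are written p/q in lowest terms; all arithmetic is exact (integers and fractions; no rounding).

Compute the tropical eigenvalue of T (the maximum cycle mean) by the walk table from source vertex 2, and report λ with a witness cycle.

q=0: [-∞, 0, -∞]
q=1: [-19, 1, -13]
q=2: [-5, 2, -10]
q=3: [-2, 3, 4]
Optimal cycle mean attained by: cycle 1->3->1, total 9 + 8, length 2.
Answer: λ = 17/2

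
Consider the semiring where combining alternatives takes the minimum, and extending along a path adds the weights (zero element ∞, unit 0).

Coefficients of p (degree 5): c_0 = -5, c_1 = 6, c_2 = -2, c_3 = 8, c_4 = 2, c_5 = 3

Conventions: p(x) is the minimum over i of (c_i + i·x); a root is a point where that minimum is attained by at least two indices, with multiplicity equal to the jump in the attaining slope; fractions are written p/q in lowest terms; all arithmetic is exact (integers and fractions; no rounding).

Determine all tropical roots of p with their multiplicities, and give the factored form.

hull edge (i=0, c=-5) to (i=2, c=-2): slope 3/2, span 2
hull edge (i=2, c=-2) to (i=5, c=3): slope 5/3, span 3
Factored form: p(x) = 3 ⊗ (x ⊕ (-5/3)) ⊗ (x ⊕ (-5/3)) ⊗ (x ⊕ (-5/3)) ⊗ (x ⊕ (-3/2)) ⊗ (x ⊕ (-3/2))
Answer: roots = -5/3 (mult 3), -3/2 (mult 2)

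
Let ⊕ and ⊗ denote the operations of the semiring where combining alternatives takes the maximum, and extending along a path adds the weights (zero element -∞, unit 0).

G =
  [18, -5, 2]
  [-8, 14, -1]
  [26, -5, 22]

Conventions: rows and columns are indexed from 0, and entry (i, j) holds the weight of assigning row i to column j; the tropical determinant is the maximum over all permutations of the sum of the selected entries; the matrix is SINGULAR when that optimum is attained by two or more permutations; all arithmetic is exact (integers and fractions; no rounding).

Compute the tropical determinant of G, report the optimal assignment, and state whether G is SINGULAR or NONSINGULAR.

σ = (0, 1, 2): 18 + 14 + 22 = 54
σ = (0, 2, 1): 18 + (-1) + (-5) = 12
σ = (1, 0, 2): (-5) + (-8) + 22 = 9
σ = (1, 2, 0): (-5) + (-1) + 26 = 20
σ = (2, 0, 1): 2 + (-8) + (-5) = -11
σ = (2, 1, 0): 2 + 14 + 26 = 42
Optimal value attained by: σ = (0, 1, 2).
Answer: det⊕(G) = 54; verdict: NONSINGULAR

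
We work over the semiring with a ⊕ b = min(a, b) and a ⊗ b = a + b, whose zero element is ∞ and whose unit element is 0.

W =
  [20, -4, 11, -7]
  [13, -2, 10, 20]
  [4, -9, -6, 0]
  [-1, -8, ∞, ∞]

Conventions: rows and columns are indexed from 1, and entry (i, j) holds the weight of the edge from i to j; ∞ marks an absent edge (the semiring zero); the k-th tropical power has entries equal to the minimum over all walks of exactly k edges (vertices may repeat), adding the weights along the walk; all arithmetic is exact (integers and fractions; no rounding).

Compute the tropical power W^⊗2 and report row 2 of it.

W^⊗2:
  [-8, -15, 5, 11]
  [11, -4, 4, 6]
  [-2, -15, -12, -6]
  [5, -10, 2, -8]
Answer: row 2 of W^⊗2 = [11, -4, 4, 6]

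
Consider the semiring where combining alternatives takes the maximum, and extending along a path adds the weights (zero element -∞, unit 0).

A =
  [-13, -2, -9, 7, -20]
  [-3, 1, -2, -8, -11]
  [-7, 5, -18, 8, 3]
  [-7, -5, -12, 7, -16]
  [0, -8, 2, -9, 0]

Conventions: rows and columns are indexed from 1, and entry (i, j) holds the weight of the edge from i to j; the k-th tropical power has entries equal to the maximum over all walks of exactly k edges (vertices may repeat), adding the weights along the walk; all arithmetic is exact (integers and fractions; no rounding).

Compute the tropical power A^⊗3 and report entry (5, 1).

A^⊗2:
  [0, 2, -4, 14, -6]
  [-2, 3, -1, 6, 1]
  [3, 6, 5, 15, 3]
  [0, 2, -5, 14, -9]
  [0, 7, 2, 10, 5]
A^⊗3:
  [7, 9, 2, 21, -1]
  [1, 4, 3, 13, 2]
  [8, 10, 5, 22, 8]
  [7, 9, 2, 21, -2]
  [5, 8, 7, 17, 5]
Key observation: the optimum is the walk 5->3->5->1, with weight 2 + 3 + 0 = 5.
Optimal value attained by: walk 5->3->5->1.
Answer: (A^⊗3)[5][1] = 5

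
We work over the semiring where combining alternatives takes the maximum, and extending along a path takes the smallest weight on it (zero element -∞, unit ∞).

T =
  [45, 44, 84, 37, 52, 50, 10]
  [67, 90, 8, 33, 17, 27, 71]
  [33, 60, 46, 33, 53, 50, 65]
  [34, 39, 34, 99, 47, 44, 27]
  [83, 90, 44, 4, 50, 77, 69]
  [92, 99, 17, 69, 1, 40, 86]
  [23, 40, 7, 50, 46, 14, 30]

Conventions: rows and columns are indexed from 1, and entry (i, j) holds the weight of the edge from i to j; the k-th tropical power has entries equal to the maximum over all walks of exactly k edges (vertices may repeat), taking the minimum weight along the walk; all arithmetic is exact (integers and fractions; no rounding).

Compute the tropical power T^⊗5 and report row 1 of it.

T^⊗2:
  [52, 60, 46, 50, 53, 52, 65]
  [67, 90, 67, 50, 52, 50, 71]
  [60, 60, 46, 50, 50, 53, 60]
  [47, 47, 44, 99, 47, 47, 47]
  [77, 90, 83, 69, 52, 50, 77]
  [67, 90, 84, 69, 52, 50, 71]
  [46, 46, 44, 50, 47, 46, 46]
T^⊗3:
  [60, 60, 52, 52, 52, 53, 60]
  [67, 90, 67, 50, 53, 52, 71]
  [60, 60, 60, 53, 52, 50, 60]
  [47, 47, 47, 99, 47, 47, 47]
  [67, 90, 77, 69, 53, 52, 71]
  [67, 90, 67, 69, 53, 52, 71]
  [47, 47, 46, 50, 47, 47, 47]
T^⊗4:
  [60, 60, 60, 53, 52, 52, 60]
  [67, 90, 67, 52, 53, 53, 71]
  [60, 60, 60, 53, 53, 52, 60]
  [47, 47, 47, 99, 47, 47, 47]
  [67, 90, 67, 69, 53, 53, 71]
  [67, 90, 67, 69, 53, 53, 71]
  [47, 47, 47, 50, 47, 47, 47]
T^⊗5:
  [60, 60, 60, 53, 53, 52, 60]
  [67, 90, 67, 53, 53, 53, 71]
  [60, 60, 60, 53, 53, 53, 60]
  [47, 47, 47, 99, 47, 47, 47]
  [67, 90, 67, 69, 53, 53, 71]
  [67, 90, 67, 69, 53, 53, 71]
  [47, 47, 47, 50, 47, 47, 47]
Answer: row 1 of T^⊗5 = [60, 60, 60, 53, 53, 52, 60]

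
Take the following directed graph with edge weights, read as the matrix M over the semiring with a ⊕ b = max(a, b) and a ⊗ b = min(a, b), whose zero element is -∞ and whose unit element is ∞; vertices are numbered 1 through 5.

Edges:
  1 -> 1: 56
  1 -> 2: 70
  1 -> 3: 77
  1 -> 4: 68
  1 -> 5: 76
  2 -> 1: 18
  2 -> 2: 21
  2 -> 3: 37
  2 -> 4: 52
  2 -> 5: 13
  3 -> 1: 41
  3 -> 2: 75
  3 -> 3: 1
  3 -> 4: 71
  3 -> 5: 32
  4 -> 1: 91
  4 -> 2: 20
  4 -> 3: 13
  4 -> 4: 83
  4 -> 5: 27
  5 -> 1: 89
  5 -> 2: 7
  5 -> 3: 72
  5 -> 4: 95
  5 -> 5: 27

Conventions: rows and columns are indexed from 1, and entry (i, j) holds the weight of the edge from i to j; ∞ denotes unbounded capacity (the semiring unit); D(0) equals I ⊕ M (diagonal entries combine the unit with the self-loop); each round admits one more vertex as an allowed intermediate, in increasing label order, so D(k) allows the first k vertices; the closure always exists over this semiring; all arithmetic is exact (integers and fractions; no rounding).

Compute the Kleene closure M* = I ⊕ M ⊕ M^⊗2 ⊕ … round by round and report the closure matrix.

D(0):
  [∞, 70, 77, 68, 76]
  [18, ∞, 37, 52, 13]
  [41, 75, ∞, 71, 32]
  [91, 20, 13, ∞, 27]
  [89, 7, 72, 95, ∞]
D(1):
  [∞, 70, 77, 68, 76]
  [18, ∞, 37, 52, 18]
  [41, 75, ∞, 71, 41]
  [91, 70, 77, ∞, 76]
  [89, 70, 77, 95, ∞]
D(2):
  [∞, 70, 77, 68, 76]
  [18, ∞, 37, 52, 18]
  [41, 75, ∞, 71, 41]
  [91, 70, 77, ∞, 76]
  [89, 70, 77, 95, ∞]
D(3):
  [∞, 75, 77, 71, 76]
  [37, ∞, 37, 52, 37]
  [41, 75, ∞, 71, 41]
  [91, 75, 77, ∞, 76]
  [89, 75, 77, 95, ∞]
D(4):
  [∞, 75, 77, 71, 76]
  [52, ∞, 52, 52, 52]
  [71, 75, ∞, 71, 71]
  [91, 75, 77, ∞, 76]
  [91, 75, 77, 95, ∞]
D(5):
  [∞, 75, 77, 76, 76]
  [52, ∞, 52, 52, 52]
  [71, 75, ∞, 71, 71]
  [91, 75, 77, ∞, 76]
  [91, 75, 77, 95, ∞]
Answer: M* = [[∞, 75, 77, 76, 76], [52, ∞, 52, 52, 52], [71, 75, ∞, 71, 71], [91, 75, 77, ∞, 76], [91, 75, 77, 95, ∞]]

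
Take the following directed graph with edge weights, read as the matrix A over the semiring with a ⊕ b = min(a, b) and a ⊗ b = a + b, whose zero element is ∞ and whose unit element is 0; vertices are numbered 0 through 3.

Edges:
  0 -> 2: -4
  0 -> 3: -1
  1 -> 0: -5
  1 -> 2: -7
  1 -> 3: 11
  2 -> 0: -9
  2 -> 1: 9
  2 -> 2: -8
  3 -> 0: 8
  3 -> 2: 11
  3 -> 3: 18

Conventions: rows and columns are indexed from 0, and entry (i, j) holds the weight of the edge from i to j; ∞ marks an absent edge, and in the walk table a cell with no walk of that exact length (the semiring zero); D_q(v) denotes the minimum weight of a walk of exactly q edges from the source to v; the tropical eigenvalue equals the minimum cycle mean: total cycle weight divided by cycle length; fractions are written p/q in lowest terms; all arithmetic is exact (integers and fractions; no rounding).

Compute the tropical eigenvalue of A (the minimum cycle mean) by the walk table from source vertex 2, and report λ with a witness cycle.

q=0: [∞, ∞, 0, ∞]
q=1: [-9, 9, -8, ∞]
q=2: [-17, 1, -16, -10]
q=3: [-25, -7, -24, -18]
q=4: [-33, -15, -32, -26]
Optimal cycle mean attained by: cycle 2->2, total (-8), length 1.
Answer: λ = -8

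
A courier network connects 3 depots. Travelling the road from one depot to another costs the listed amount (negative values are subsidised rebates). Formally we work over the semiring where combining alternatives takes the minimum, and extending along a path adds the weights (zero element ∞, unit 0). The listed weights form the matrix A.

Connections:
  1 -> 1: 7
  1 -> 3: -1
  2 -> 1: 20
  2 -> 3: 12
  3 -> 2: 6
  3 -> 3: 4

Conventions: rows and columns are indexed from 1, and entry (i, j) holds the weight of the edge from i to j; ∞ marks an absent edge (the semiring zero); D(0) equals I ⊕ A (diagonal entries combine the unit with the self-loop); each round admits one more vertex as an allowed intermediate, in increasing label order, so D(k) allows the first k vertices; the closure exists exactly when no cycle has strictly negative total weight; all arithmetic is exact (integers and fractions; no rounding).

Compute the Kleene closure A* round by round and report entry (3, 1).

D(0):
  [0, ∞, -1]
  [20, 0, 12]
  [∞, 6, 0]
D(1):
  [0, ∞, -1]
  [20, 0, 12]
  [∞, 6, 0]
D(2):
  [0, ∞, -1]
  [20, 0, 12]
  [26, 6, 0]
D(3):
  [0, 5, -1]
  [20, 0, 12]
  [26, 6, 0]
Answer: A*[3][1] = 26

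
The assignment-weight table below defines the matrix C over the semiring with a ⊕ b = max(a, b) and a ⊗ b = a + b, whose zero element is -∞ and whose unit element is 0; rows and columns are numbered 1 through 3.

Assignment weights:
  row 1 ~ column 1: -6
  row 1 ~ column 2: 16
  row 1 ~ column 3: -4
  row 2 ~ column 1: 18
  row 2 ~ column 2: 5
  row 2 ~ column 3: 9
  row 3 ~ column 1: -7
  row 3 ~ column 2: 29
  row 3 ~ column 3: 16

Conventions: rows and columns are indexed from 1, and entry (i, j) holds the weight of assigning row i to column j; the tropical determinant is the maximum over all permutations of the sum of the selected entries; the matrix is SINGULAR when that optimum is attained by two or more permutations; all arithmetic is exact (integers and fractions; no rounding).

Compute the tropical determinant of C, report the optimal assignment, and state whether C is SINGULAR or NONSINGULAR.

σ = (1, 2, 3): (-6) + 5 + 16 = 15
σ = (1, 3, 2): (-6) + 9 + 29 = 32
σ = (2, 1, 3): 16 + 18 + 16 = 50
σ = (2, 3, 1): 16 + 9 + (-7) = 18
σ = (3, 1, 2): (-4) + 18 + 29 = 43
σ = (3, 2, 1): (-4) + 5 + (-7) = -6
Optimal value attained by: σ = (2, 1, 3).
Answer: det⊕(C) = 50; verdict: NONSINGULAR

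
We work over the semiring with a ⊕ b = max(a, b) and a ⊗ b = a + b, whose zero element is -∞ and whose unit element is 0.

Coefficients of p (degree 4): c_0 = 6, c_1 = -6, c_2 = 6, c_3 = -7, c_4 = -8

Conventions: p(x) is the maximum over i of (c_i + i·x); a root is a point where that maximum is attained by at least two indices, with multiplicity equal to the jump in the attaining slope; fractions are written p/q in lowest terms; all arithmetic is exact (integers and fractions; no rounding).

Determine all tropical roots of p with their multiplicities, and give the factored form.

hull edge (i=0, c=6) to (i=2, c=6): slope 0, span 2
hull edge (i=2, c=6) to (i=4, c=-8): slope -7, span 2
Factored form: p(x) = -8 ⊗ (x ⊕ 0) ⊗ (x ⊕ 0) ⊗ (x ⊕ 7) ⊗ (x ⊕ 7)
Answer: roots = 0 (mult 2), 7 (mult 2)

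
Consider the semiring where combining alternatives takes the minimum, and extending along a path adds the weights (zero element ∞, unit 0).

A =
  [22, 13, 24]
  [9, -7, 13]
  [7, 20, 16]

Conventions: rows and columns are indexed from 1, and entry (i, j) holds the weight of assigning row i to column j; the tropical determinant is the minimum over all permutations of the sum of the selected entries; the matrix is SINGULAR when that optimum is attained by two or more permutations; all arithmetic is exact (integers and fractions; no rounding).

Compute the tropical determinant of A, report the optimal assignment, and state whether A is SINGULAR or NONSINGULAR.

σ = (1, 2, 3): 22 + (-7) + 16 = 31
σ = (1, 3, 2): 22 + 13 + 20 = 55
σ = (2, 1, 3): 13 + 9 + 16 = 38
σ = (2, 3, 1): 13 + 13 + 7 = 33
σ = (3, 1, 2): 24 + 9 + 20 = 53
σ = (3, 2, 1): 24 + (-7) + 7 = 24
Optimal value attained by: σ = (3, 2, 1).
Answer: det⊕(A) = 24; verdict: NONSINGULAR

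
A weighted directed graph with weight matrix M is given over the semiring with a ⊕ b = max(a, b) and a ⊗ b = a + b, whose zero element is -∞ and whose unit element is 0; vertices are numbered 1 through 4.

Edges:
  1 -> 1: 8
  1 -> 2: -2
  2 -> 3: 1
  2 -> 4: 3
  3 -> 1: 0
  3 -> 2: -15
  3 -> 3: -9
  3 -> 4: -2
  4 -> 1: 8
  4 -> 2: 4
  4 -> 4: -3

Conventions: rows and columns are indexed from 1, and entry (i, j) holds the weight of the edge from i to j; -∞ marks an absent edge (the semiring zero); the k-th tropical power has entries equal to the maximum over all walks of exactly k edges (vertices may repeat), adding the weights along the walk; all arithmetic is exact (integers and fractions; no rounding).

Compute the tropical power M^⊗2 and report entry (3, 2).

M^⊗2:
  [16, 6, -1, 1]
  [11, 7, -8, 0]
  [8, 2, -14, -5]
  [16, 6, 5, 7]
Key observation: the optimum is the walk 3->4->2, with weight (-2) + 4 = 2.
Optimal value attained by: walk 3->4->2.
Answer: (M^⊗2)[3][2] = 2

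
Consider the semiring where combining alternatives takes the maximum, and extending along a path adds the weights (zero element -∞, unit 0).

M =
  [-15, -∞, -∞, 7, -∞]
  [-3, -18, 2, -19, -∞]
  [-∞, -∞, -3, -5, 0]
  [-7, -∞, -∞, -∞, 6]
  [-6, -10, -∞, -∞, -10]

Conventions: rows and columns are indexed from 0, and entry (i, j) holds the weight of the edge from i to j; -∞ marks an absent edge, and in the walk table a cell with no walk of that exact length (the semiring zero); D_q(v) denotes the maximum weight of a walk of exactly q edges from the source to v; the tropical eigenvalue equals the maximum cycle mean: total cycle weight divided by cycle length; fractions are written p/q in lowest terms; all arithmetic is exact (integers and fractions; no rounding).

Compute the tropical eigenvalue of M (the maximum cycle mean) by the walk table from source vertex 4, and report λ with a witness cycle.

q=0: [-∞, -∞, -∞, -∞, 0]
q=1: [-6, -10, -∞, -∞, -10]
q=2: [-13, -20, -8, 1, -20]
q=3: [-6, -30, -11, -6, 7]
q=4: [1, -3, -14, 1, 0]
q=5: [-6, -10, -1, 8, 7]
Optimal cycle mean attained by: cycle 0->3->4->0, total 7 + 6 + (-6), length 3.
Answer: λ = 7/3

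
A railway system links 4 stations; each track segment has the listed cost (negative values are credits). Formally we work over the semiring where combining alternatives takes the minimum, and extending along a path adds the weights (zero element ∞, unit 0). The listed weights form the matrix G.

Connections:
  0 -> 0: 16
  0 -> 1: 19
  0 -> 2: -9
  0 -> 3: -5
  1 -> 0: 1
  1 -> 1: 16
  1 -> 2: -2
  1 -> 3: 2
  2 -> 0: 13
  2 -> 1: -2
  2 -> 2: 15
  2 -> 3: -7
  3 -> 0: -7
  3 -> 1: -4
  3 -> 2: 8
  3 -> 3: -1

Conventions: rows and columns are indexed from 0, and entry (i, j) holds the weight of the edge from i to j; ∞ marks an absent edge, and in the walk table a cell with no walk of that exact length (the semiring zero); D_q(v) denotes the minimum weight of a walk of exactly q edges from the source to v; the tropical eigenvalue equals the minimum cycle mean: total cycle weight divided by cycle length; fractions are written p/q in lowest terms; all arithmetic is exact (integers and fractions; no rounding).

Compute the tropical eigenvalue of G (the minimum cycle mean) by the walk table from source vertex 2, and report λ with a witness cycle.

q=0: [∞, ∞, 0, ∞]
q=1: [13, -2, 15, -7]
q=2: [-14, -11, -4, -8]
q=3: [-15, -12, -23, -19]
q=4: [-26, -25, -24, -30]
Optimal cycle mean attained by: cycle 0->2->3->0, total (-9) + (-7) + (-7), length 3.
Answer: λ = -23/3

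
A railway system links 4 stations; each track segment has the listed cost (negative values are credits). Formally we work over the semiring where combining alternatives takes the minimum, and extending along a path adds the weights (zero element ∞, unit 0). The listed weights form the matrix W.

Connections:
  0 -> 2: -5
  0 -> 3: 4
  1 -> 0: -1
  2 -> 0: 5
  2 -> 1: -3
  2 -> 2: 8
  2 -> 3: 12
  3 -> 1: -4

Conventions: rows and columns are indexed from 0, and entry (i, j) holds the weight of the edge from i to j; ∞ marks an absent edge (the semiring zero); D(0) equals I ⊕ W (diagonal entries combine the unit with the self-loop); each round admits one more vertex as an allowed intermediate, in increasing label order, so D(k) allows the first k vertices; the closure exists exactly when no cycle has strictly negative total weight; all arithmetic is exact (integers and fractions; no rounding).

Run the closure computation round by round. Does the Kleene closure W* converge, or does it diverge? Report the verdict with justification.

D(0):
  [0, ∞, -5, 4]
  [-1, 0, ∞, ∞]
  [5, -3, 0, 12]
  [∞, -4, ∞, 0]
D(1):
  [0, ∞, -5, 4]
  [-1, 0, -6, 3]
  [5, -3, 0, 9]
  [∞, -4, ∞, 0]
Detection: at round 2, diagonal entry (2, 2) turns strictly negative.
Key observation: the cycle 2->1->0->2 has total weight (-3) + (-1) + (-5), which is strictly negative.
Answer: DIVERGES — negative cycle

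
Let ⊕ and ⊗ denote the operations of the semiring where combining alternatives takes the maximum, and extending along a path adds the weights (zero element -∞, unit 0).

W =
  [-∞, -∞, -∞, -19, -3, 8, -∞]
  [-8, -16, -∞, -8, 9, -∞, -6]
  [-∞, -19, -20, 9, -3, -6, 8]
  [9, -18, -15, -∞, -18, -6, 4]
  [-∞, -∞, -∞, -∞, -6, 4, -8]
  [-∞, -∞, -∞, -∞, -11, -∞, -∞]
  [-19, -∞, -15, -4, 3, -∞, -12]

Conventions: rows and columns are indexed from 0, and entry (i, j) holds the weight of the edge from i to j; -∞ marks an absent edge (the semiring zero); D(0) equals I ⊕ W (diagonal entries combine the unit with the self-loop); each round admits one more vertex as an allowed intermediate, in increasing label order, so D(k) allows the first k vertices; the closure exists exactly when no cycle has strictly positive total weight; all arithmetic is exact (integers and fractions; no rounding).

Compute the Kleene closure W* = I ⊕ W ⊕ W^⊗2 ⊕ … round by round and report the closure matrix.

D(0):
  [0, -∞, -∞, -19, -3, 8, -∞]
  [-8, 0, -∞, -8, 9, -∞, -6]
  [-∞, -19, 0, 9, -3, -6, 8]
  [9, -18, -15, 0, -18, -6, 4]
  [-∞, -∞, -∞, -∞, 0, 4, -8]
  [-∞, -∞, -∞, -∞, -11, 0, -∞]
  [-19, -∞, -15, -4, 3, -∞, 0]
D(1):
  [0, -∞, -∞, -19, -3, 8, -∞]
  [-8, 0, -∞, -8, 9, 0, -6]
  [-∞, -19, 0, 9, -3, -6, 8]
  [9, -18, -15, 0, 6, 17, 4]
  [-∞, -∞, -∞, -∞, 0, 4, -8]
  [-∞, -∞, -∞, -∞, -11, 0, -∞]
  [-19, -∞, -15, -4, 3, -11, 0]
D(2):
  [0, -∞, -∞, -19, -3, 8, -∞]
  [-8, 0, -∞, -8, 9, 0, -6]
  [-27, -19, 0, 9, -3, -6, 8]
  [9, -18, -15, 0, 6, 17, 4]
  [-∞, -∞, -∞, -∞, 0, 4, -8]
  [-∞, -∞, -∞, -∞, -11, 0, -∞]
  [-19, -∞, -15, -4, 3, -11, 0]
D(3):
  [0, -∞, -∞, -19, -3, 8, -∞]
  [-8, 0, -∞, -8, 9, 0, -6]
  [-27, -19, 0, 9, -3, -6, 8]
  [9, -18, -15, 0, 6, 17, 4]
  [-∞, -∞, -∞, -∞, 0, 4, -8]
  [-∞, -∞, -∞, -∞, -11, 0, -∞]
  [-19, -34, -15, -4, 3, -11, 0]
D(4):
  [0, -37, -34, -19, -3, 8, -15]
  [1, 0, -23, -8, 9, 9, -4]
  [18, -9, 0, 9, 15, 26, 13]
  [9, -18, -15, 0, 6, 17, 4]
  [-∞, -∞, -∞, -∞, 0, 4, -8]
  [-∞, -∞, -∞, -∞, -11, 0, -∞]
  [5, -22, -15, -4, 3, 13, 0]
D(5):
  [0, -37, -34, -19, -3, 8, -11]
  [1, 0, -23, -8, 9, 13, 1]
  [18, -9, 0, 9, 15, 26, 13]
  [9, -18, -15, 0, 6, 17, 4]
  [-∞, -∞, -∞, -∞, 0, 4, -8]
  [-∞, -∞, -∞, -∞, -11, 0, -19]
  [5, -22, -15, -4, 3, 13, 0]
D(6):
  [0, -37, -34, -19, -3, 8, -11]
  [1, 0, -23, -8, 9, 13, 1]
  [18, -9, 0, 9, 15, 26, 13]
  [9, -18, -15, 0, 6, 17, 4]
  [-∞, -∞, -∞, -∞, 0, 4, -8]
  [-∞, -∞, -∞, -∞, -11, 0, -19]
  [5, -22, -15, -4, 3, 13, 0]
D(7):
  [0, -33, -26, -15, -3, 8, -11]
  [6, 0, -14, -3, 9, 14, 1]
  [18, -9, 0, 9, 16, 26, 13]
  [9, -18, -11, 0, 7, 17, 4]
  [-3, -30, -23, -12, 0, 5, -8]
  [-14, -41, -34, -23, -11, 0, -19]
  [5, -22, -15, -4, 3, 13, 0]
Answer: W* = [[0, -33, -26, -15, -3, 8, -11], [6, 0, -14, -3, 9, 14, 1], [18, -9, 0, 9, 16, 26, 13], [9, -18, -11, 0, 7, 17, 4], [-3, -30, -23, -12, 0, 5, -8], [-14, -41, -34, -23, -11, 0, -19], [5, -22, -15, -4, 3, 13, 0]]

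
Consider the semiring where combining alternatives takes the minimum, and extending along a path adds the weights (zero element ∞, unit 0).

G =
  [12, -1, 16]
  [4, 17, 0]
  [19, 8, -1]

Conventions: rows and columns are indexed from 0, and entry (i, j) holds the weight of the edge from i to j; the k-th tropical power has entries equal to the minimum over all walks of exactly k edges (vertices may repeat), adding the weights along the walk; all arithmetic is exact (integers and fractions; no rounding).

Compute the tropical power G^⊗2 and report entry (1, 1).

G^⊗2:
  [3, 11, -1]
  [16, 3, -1]
  [12, 7, -2]
Key observation: the optimum is the walk 1->0->1, with weight 4 + (-1) = 3.
Optimal value attained by: walk 1->0->1.
Answer: (G^⊗2)[1][1] = 3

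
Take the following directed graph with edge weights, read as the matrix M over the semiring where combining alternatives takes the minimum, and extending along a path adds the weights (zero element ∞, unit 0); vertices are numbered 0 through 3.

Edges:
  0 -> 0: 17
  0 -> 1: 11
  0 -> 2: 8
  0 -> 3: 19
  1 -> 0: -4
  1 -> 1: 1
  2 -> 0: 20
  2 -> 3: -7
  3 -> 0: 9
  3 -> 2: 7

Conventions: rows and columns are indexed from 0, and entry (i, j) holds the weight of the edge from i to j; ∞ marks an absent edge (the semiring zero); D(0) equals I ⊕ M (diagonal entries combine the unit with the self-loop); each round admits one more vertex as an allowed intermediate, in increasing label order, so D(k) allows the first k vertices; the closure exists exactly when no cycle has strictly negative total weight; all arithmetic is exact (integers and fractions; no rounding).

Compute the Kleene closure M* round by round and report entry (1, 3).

D(0):
  [0, 11, 8, 19]
  [-4, 0, ∞, ∞]
  [20, ∞, 0, -7]
  [9, ∞, 7, 0]
D(1):
  [0, 11, 8, 19]
  [-4, 0, 4, 15]
  [20, 31, 0, -7]
  [9, 20, 7, 0]
D(2):
  [0, 11, 8, 19]
  [-4, 0, 4, 15]
  [20, 31, 0, -7]
  [9, 20, 7, 0]
D(3):
  [0, 11, 8, 1]
  [-4, 0, 4, -3]
  [20, 31, 0, -7]
  [9, 20, 7, 0]
D(4):
  [0, 11, 8, 1]
  [-4, 0, 4, -3]
  [2, 13, 0, -7]
  [9, 20, 7, 0]
Answer: M*[1][3] = -3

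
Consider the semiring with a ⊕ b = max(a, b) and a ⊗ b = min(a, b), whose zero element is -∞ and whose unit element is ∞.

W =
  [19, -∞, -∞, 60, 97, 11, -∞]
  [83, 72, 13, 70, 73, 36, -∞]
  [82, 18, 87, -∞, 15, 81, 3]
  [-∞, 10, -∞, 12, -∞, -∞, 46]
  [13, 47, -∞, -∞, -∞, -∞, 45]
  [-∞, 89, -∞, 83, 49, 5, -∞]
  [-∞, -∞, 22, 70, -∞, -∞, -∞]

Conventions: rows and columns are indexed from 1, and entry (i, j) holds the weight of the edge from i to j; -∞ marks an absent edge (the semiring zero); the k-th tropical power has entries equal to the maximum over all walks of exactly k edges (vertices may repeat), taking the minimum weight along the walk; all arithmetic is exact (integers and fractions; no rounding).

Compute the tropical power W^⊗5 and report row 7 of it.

W^⊗2:
  [19, 47, -∞, 19, 19, 11, 46]
  [72, 72, 13, 70, 83, 36, 46]
  [82, 81, 87, 81, 82, 81, 15]
  [10, 10, 22, 46, 10, 10, 12]
  [47, 47, 22, 47, 47, 36, -∞]
  [83, 72, 13, 70, 73, 36, 46]
  [22, 18, 22, 12, 15, 22, 46]
W^⊗3:
  [47, 47, 22, 47, 47, 36, 19]
  [72, 72, 22, 70, 72, 36, 46]
  [82, 81, 87, 81, 82, 81, 46]
  [22, 18, 22, 12, 15, 22, 46]
  [47, 47, 22, 47, 47, 36, 46]
  [72, 72, 22, 70, 83, 36, 46]
  [22, 22, 22, 46, 22, 22, 15]
W^⊗4:
  [47, 47, 22, 47, 47, 36, 46]
  [72, 72, 22, 70, 72, 36, 46]
  [82, 81, 87, 81, 82, 81, 46]
  [22, 22, 22, 46, 22, 22, 15]
  [47, 47, 22, 47, 47, 36, 46]
  [72, 72, 22, 70, 72, 36, 46]
  [22, 22, 22, 22, 22, 22, 46]
W^⊗5:
  [47, 47, 22, 47, 47, 36, 46]
  [72, 72, 22, 70, 72, 36, 46]
  [82, 81, 87, 81, 82, 81, 46]
  [22, 22, 22, 22, 22, 22, 46]
  [47, 47, 22, 47, 47, 36, 46]
  [72, 72, 22, 70, 72, 36, 46]
  [22, 22, 22, 46, 22, 22, 22]
Answer: row 7 of W^⊗5 = [22, 22, 22, 46, 22, 22, 22]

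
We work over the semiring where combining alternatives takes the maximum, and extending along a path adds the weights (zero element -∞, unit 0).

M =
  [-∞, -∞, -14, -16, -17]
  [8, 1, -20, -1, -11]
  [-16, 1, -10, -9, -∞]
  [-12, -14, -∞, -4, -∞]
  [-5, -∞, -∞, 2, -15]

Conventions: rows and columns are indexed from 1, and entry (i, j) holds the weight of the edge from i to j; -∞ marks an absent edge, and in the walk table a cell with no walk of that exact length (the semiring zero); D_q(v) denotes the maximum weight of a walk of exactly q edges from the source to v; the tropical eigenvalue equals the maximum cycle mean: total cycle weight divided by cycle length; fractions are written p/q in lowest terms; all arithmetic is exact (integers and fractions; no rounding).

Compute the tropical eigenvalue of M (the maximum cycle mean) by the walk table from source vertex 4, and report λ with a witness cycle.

q=0: [-∞, -∞, -∞, 0, -∞]
q=1: [-12, -14, -∞, -4, -∞]
q=2: [-6, -13, -26, -8, -25]
q=3: [-5, -12, -20, -12, -23]
q=4: [-4, -11, -19, -13, -22]
q=5: [-3, -10, -18, -12, -21]
Optimal cycle mean attained by: cycle 2->2, total 1, length 1.
Answer: λ = 1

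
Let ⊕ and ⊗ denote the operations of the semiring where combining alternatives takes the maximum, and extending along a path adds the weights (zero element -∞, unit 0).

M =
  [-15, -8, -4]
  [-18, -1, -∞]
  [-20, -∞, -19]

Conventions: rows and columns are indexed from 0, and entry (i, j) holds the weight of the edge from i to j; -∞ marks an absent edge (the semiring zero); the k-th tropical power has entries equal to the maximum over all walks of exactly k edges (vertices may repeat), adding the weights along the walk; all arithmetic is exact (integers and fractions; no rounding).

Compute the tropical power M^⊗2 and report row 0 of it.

M^⊗2:
  [-24, -9, -19]
  [-19, -2, -22]
  [-35, -28, -24]
Answer: row 0 of M^⊗2 = [-24, -9, -19]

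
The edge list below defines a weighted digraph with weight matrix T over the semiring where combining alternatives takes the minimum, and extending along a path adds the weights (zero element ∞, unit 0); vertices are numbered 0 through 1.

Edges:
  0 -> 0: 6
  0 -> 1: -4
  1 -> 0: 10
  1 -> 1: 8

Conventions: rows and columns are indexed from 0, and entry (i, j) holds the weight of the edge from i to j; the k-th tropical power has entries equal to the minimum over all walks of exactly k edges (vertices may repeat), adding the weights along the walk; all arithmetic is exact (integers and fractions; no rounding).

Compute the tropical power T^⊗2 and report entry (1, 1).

T^⊗2:
  [6, 2]
  [16, 6]
Key observation: the optimum is the walk 1->0->1, with weight 10 + (-4) = 6.
Optimal value attained by: walk 1->0->1.
Answer: (T^⊗2)[1][1] = 6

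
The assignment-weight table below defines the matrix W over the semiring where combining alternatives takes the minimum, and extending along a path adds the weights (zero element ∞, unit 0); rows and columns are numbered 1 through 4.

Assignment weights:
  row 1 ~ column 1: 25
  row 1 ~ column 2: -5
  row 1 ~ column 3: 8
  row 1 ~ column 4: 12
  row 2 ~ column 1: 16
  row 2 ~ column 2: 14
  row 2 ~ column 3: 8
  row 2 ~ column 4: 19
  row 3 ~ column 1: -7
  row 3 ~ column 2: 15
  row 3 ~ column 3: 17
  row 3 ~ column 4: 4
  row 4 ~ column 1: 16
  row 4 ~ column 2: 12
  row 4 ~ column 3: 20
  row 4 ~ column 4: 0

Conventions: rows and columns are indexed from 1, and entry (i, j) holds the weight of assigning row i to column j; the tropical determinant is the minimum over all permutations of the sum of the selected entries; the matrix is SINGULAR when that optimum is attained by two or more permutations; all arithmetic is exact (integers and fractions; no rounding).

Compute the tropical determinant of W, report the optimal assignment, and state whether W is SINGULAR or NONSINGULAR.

σ = (1, 2, 3, 4): 25 + 14 + 17 + 0 = 56
σ = (1, 2, 4, 3): 25 + 14 + 4 + 20 = 63
σ = (1, 3, 2, 4): 25 + 8 + 15 + 0 = 48
σ = (1, 3, 4, 2): 25 + 8 + 4 + 12 = 49
σ = (1, 4, 2, 3): 25 + 19 + 15 + 20 = 79
σ = (1, 4, 3, 2): 25 + 19 + 17 + 12 = 73
σ = (2, 1, 3, 4): (-5) + 16 + 17 + 0 = 28
σ = (2, 1, 4, 3): (-5) + 16 + 4 + 20 = 35
σ = (2, 3, 1, 4): (-5) + 8 + (-7) + 0 = -4
σ = (2, 3, 4, 1): (-5) + 8 + 4 + 16 = 23
σ = (2, 4, 1, 3): (-5) + 19 + (-7) + 20 = 27
σ = (2, 4, 3, 1): (-5) + 19 + 17 + 16 = 47
σ = (3, 1, 2, 4): 8 + 16 + 15 + 0 = 39
σ = (3, 1, 4, 2): 8 + 16 + 4 + 12 = 40
σ = (3, 2, 1, 4): 8 + 14 + (-7) + 0 = 15
σ = (3, 2, 4, 1): 8 + 14 + 4 + 16 = 42
σ = (3, 4, 1, 2): 8 + 19 + (-7) + 12 = 32
σ = (3, 4, 2, 1): 8 + 19 + 15 + 16 = 58
σ = (4, 1, 2, 3): 12 + 16 + 15 + 20 = 63
σ = (4, 1, 3, 2): 12 + 16 + 17 + 12 = 57
σ = (4, 2, 1, 3): 12 + 14 + (-7) + 20 = 39
σ = (4, 2, 3, 1): 12 + 14 + 17 + 16 = 59
σ = (4, 3, 1, 2): 12 + 8 + (-7) + 12 = 25
σ = (4, 3, 2, 1): 12 + 8 + 15 + 16 = 51
Optimal value attained by: σ = (2, 3, 1, 4).
Answer: det⊕(W) = -4; verdict: NONSINGULAR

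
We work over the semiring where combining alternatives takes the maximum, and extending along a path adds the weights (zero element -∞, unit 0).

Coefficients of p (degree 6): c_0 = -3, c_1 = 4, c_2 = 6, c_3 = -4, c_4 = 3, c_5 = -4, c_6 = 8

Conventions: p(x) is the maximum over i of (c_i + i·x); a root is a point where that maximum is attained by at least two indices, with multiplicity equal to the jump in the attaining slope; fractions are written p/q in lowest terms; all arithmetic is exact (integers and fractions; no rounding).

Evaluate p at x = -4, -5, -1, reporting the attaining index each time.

p(-4) = max(-3+0·(-4)=-3, 4+1·(-4)=0, 6+2·(-4)=-2, -4+3·(-4)=-16, 3+4·(-4)=-13, -4+5·(-4)=-24, 8+6·(-4)=-16) = 0 (attained by i=1)
p(-5) = max(-3+0·(-5)=-3, 4+1·(-5)=-1, 6+2·(-5)=-4, -4+3·(-5)=-19, 3+4·(-5)=-17, -4+5·(-5)=-29, 8+6·(-5)=-22) = -1 (attained by i=1)
p(-1) = max(-3+0·(-1)=-3, 4+1·(-1)=3, 6+2·(-1)=4, -4+3·(-1)=-7, 3+4·(-1)=-1, -4+5·(-1)=-9, 8+6·(-1)=2) = 4 (attained by i=2)
Answer: p(-4) = 0; p(-5) = -1; p(-1) = 4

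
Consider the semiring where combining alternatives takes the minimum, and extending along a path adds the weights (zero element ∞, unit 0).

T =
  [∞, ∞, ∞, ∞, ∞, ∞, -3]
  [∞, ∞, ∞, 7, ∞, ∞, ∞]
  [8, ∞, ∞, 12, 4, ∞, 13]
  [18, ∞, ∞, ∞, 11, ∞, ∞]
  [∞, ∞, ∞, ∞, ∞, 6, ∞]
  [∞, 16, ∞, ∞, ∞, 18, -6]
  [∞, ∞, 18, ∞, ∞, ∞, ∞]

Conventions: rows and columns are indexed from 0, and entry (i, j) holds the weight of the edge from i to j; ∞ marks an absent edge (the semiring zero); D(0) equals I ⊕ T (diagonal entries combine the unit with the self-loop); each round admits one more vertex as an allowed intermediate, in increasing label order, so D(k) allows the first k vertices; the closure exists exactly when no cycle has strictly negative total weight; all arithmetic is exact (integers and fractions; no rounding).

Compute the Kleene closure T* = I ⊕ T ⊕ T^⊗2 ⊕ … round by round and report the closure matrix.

D(0):
  [0, ∞, ∞, ∞, ∞, ∞, -3]
  [∞, 0, ∞, 7, ∞, ∞, ∞]
  [8, ∞, 0, 12, 4, ∞, 13]
  [18, ∞, ∞, 0, 11, ∞, ∞]
  [∞, ∞, ∞, ∞, 0, 6, ∞]
  [∞, 16, ∞, ∞, ∞, 0, -6]
  [∞, ∞, 18, ∞, ∞, ∞, 0]
D(1):
  [0, ∞, ∞, ∞, ∞, ∞, -3]
  [∞, 0, ∞, 7, ∞, ∞, ∞]
  [8, ∞, 0, 12, 4, ∞, 5]
  [18, ∞, ∞, 0, 11, ∞, 15]
  [∞, ∞, ∞, ∞, 0, 6, ∞]
  [∞, 16, ∞, ∞, ∞, 0, -6]
  [∞, ∞, 18, ∞, ∞, ∞, 0]
D(2):
  [0, ∞, ∞, ∞, ∞, ∞, -3]
  [∞, 0, ∞, 7, ∞, ∞, ∞]
  [8, ∞, 0, 12, 4, ∞, 5]
  [18, ∞, ∞, 0, 11, ∞, 15]
  [∞, ∞, ∞, ∞, 0, 6, ∞]
  [∞, 16, ∞, 23, ∞, 0, -6]
  [∞, ∞, 18, ∞, ∞, ∞, 0]
D(3):
  [0, ∞, ∞, ∞, ∞, ∞, -3]
  [∞, 0, ∞, 7, ∞, ∞, ∞]
  [8, ∞, 0, 12, 4, ∞, 5]
  [18, ∞, ∞, 0, 11, ∞, 15]
  [∞, ∞, ∞, ∞, 0, 6, ∞]
  [∞, 16, ∞, 23, ∞, 0, -6]
  [26, ∞, 18, 30, 22, ∞, 0]
D(4):
  [0, ∞, ∞, ∞, ∞, ∞, -3]
  [25, 0, ∞, 7, 18, ∞, 22]
  [8, ∞, 0, 12, 4, ∞, 5]
  [18, ∞, ∞, 0, 11, ∞, 15]
  [∞, ∞, ∞, ∞, 0, 6, ∞]
  [41, 16, ∞, 23, 34, 0, -6]
  [26, ∞, 18, 30, 22, ∞, 0]
D(5):
  [0, ∞, ∞, ∞, ∞, ∞, -3]
  [25, 0, ∞, 7, 18, 24, 22]
  [8, ∞, 0, 12, 4, 10, 5]
  [18, ∞, ∞, 0, 11, 17, 15]
  [∞, ∞, ∞, ∞, 0, 6, ∞]
  [41, 16, ∞, 23, 34, 0, -6]
  [26, ∞, 18, 30, 22, 28, 0]
D(6):
  [0, ∞, ∞, ∞, ∞, ∞, -3]
  [25, 0, ∞, 7, 18, 24, 18]
  [8, 26, 0, 12, 4, 10, 4]
  [18, 33, ∞, 0, 11, 17, 11]
  [47, 22, ∞, 29, 0, 6, 0]
  [41, 16, ∞, 23, 34, 0, -6]
  [26, 44, 18, 30, 22, 28, 0]
D(7):
  [0, 41, 15, 27, 19, 25, -3]
  [25, 0, 36, 7, 18, 24, 18]
  [8, 26, 0, 12, 4, 10, 4]
  [18, 33, 29, 0, 11, 17, 11]
  [26, 22, 18, 29, 0, 6, 0]
  [20, 16, 12, 23, 16, 0, -6]
  [26, 44, 18, 30, 22, 28, 0]
Answer: T* = [[0, 41, 15, 27, 19, 25, -3], [25, 0, 36, 7, 18, 24, 18], [8, 26, 0, 12, 4, 10, 4], [18, 33, 29, 0, 11, 17, 11], [26, 22, 18, 29, 0, 6, 0], [20, 16, 12, 23, 16, 0, -6], [26, 44, 18, 30, 22, 28, 0]]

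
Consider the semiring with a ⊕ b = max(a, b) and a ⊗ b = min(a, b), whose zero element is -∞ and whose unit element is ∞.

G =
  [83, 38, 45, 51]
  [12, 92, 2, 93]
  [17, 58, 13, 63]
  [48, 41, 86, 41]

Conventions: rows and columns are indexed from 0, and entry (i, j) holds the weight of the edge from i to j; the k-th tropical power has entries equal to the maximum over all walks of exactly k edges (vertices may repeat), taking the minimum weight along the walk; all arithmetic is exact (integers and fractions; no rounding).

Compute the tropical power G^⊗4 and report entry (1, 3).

G^⊗2:
  [83, 45, 51, 51]
  [48, 92, 86, 92]
  [48, 58, 63, 58]
  [48, 58, 45, 63]
G^⊗3:
  [83, 51, 51, 51]
  [48, 92, 86, 92]
  [48, 58, 58, 63]
  [48, 58, 63, 58]
G^⊗4:
  [83, 51, 51, 51]
  [48, 92, 86, 92]
  [48, 58, 63, 58]
  [48, 58, 58, 63]
Key observation: the optimum is the walk 1->1->1->1->3, with weight 92 min 92 min 92 min 93 = 92.
Optimal value attained by: walk 1->1->1->1->3.
Answer: (G^⊗4)[1][3] = 92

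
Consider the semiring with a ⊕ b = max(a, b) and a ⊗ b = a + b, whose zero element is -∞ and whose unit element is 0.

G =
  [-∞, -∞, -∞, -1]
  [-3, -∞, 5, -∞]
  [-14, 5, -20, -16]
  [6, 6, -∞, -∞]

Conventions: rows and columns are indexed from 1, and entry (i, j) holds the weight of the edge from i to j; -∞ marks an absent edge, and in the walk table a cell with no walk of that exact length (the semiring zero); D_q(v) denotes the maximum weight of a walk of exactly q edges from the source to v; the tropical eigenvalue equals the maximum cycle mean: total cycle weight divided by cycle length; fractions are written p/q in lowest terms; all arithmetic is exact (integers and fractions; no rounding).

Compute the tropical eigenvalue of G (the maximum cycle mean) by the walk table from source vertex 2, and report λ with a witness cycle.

q=0: [-∞, 0, -∞, -∞]
q=1: [-3, -∞, 5, -∞]
q=2: [-9, 10, -15, -4]
q=3: [7, 2, 15, -10]
q=4: [1, 20, 7, 6]
Optimal cycle mean attained by: cycle 2->3->2, total 5 + 5, length 2.
Answer: λ = 5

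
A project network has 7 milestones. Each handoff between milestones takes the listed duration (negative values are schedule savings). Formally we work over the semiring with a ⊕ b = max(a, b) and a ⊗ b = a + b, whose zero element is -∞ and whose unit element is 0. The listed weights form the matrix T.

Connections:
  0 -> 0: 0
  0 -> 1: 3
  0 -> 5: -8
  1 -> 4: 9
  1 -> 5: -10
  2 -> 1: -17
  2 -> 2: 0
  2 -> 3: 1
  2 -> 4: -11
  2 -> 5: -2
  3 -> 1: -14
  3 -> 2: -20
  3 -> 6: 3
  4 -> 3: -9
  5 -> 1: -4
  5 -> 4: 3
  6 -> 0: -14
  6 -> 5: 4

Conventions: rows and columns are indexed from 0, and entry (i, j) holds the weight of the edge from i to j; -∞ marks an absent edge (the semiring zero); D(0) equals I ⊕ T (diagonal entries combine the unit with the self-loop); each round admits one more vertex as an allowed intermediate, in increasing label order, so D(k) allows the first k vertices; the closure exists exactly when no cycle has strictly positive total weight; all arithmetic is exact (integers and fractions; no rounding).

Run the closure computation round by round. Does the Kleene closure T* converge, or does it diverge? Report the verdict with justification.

D(0):
  [0, 3, -∞, -∞, -∞, -8, -∞]
  [-∞, 0, -∞, -∞, 9, -10, -∞]
  [-∞, -17, 0, 1, -11, -2, -∞]
  [-∞, -14, -20, 0, -∞, -∞, 3]
  [-∞, -∞, -∞, -9, 0, -∞, -∞]
  [-∞, -4, -∞, -∞, 3, 0, -∞]
  [-14, -∞, -∞, -∞, -∞, 4, 0]
D(1):
  [0, 3, -∞, -∞, -∞, -8, -∞]
  [-∞, 0, -∞, -∞, 9, -10, -∞]
  [-∞, -17, 0, 1, -11, -2, -∞]
  [-∞, -14, -20, 0, -∞, -∞, 3]
  [-∞, -∞, -∞, -9, 0, -∞, -∞]
  [-∞, -4, -∞, -∞, 3, 0, -∞]
  [-14, -11, -∞, -∞, -∞, 4, 0]
D(2):
  [0, 3, -∞, -∞, 12, -7, -∞]
  [-∞, 0, -∞, -∞, 9, -10, -∞]
  [-∞, -17, 0, 1, -8, -2, -∞]
  [-∞, -14, -20, 0, -5, -24, 3]
  [-∞, -∞, -∞, -9, 0, -∞, -∞]
  [-∞, -4, -∞, -∞, 5, 0, -∞]
  [-14, -11, -∞, -∞, -2, 4, 0]
D(3):
  [0, 3, -∞, -∞, 12, -7, -∞]
  [-∞, 0, -∞, -∞, 9, -10, -∞]
  [-∞, -17, 0, 1, -8, -2, -∞]
  [-∞, -14, -20, 0, -5, -22, 3]
  [-∞, -∞, -∞, -9, 0, -∞, -∞]
  [-∞, -4, -∞, -∞, 5, 0, -∞]
  [-14, -11, -∞, -∞, -2, 4, 0]
D(4):
  [0, 3, -∞, -∞, 12, -7, -∞]
  [-∞, 0, -∞, -∞, 9, -10, -∞]
  [-∞, -13, 0, 1, -4, -2, 4]
  [-∞, -14, -20, 0, -5, -22, 3]
  [-∞, -23, -29, -9, 0, -31, -6]
  [-∞, -4, -∞, -∞, 5, 0, -∞]
  [-14, -11, -∞, -∞, -2, 4, 0]
D(5):
  [0, 3, -17, 3, 12, -7, 6]
  [-∞, 0, -20, 0, 9, -10, 3]
  [-∞, -13, 0, 1, -4, -2, 4]
  [-∞, -14, -20, 0, -5, -22, 3]
  [-∞, -23, -29, -9, 0, -31, -6]
  [-∞, -4, -24, -4, 5, 0, -1]
  [-14, -11, -31, -11, -2, 4, 0]
Detection: at round 6, diagonal entry (6, 6) turns strictly positive.
Key observation: the cycle 6->5->1->4->3->6 has total weight 4 + (-4) + 9 + (-9) + 3, which is strictly positive.
Answer: DIVERGES — positive cycle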